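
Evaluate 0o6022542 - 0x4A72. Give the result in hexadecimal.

0x17DAF0

0o6022542 = 0x182562 in hexadecimal.
Subtract column by column in base 16:
  2-2 → 0
  6-7 → F (borrow)
  5-A-1 → A (borrow)
  2-4-1 → D (borrow)
  8-0-1 → 7
  1-0 → 1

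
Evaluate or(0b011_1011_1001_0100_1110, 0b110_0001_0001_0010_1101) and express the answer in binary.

0b1111011100101101111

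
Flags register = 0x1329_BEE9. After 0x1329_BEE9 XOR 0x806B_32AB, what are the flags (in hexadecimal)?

0x93428C42

XOR each hex digit independently (no carries):
  1^8=9, 3^0=3, 2^6=4, 9^B=2, B^3=8, E^2=C, E^A=4, 9^B=2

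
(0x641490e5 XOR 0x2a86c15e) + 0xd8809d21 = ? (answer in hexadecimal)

First 0x641490e5 XOR 0x2a86c15e = 0x4e9251bb.
Add column by column in base 16, right to left:
  b+1 = c
  b+2 = d
  1+d = e
  5+9 = e
  2+0 = 2
  9+8 = 1 carry 1
  e+8+1 = 7 carry 1
  4+d+1 = 2 carry 1
  final carry 1

0x12712eedc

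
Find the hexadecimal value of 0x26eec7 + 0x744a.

0x276311

Add column by column in base 16, right to left:
  7+a = 1 carry 1
  c+4+1 = 1 carry 1
  e+4+1 = 3 carry 1
  e+7+1 = 6 carry 1
  6+0+1 = 7
  2+0 = 2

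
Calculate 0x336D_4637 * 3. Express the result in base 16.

0x9A47D2A5

Multiply each base-16 digit by 3, carrying:
  7×3 = 21 → write 5 carry 1
  3×3+1 = 10 → write A
  6×3 = 18 → write 2 carry 1
  4×3+1 = 13 → write D
  D×3 = 39 → write 7 carry 2
  6×3+2 = 20 → write 4 carry 1
  3×3+1 = 10 → write A
  3×3 = 9 → write 9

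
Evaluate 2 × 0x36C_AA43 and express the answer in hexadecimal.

Multiply each base-16 digit by 2, carrying:
  3×2 = 6 → write 6
  4×2 = 8 → write 8
  A×2 = 20 → write 4 carry 1
  A×2+1 = 21 → write 5 carry 1
  C×2+1 = 25 → write 9 carry 1
  6×2+1 = 13 → write D
  3×2 = 6 → write 6

0x6D95486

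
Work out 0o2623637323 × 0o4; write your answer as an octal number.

0o13117175514

Multiply each base-8 digit by 4, carrying:
  3×4 = 12 → write 4 carry 1
  2×4+1 = 9 → write 1 carry 1
  3×4+1 = 13 → write 5 carry 1
  7×4+1 = 29 → write 5 carry 3
  3×4+3 = 15 → write 7 carry 1
  6×4+1 = 25 → write 1 carry 3
  3×4+3 = 15 → write 7 carry 1
  2×4+1 = 9 → write 1 carry 1
  6×4+1 = 25 → write 1 carry 3
  2×4+3 = 11 → write 3 carry 1
  remaining carry: 1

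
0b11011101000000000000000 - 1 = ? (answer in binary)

The trailing 15 digits are 0, so subtracting 1 borrows through: they become 1 and the next digit up decrements.

0b11011100111111111111111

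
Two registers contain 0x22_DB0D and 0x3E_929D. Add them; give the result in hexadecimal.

0x616DAA

Add column by column in base 16, right to left:
  D+D = A carry 1
  0+9+1 = A
  B+2 = D
  D+9 = 6 carry 1
  2+E+1 = 1 carry 1
  2+3+1 = 6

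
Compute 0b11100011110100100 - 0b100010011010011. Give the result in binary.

0b11000001011010001

Subtract column by column in base 2:
  0-1 → 1 (borrow)
  0-1-1 → 0 (borrow)
  1-0-1 → 0
  0-0 → 0
  0-1 → 1 (borrow)
  1-0-1 → 0
  0-1 → 1 (borrow)
  1-1-1 → 1 (borrow)
  1-0-1 → 0
  1-0 → 1
  1-1 → 0
  0-0 → 0
  0-0 → 0
  0-0 → 0
  1-1 → 0
  1-0 → 1
  1-0 → 1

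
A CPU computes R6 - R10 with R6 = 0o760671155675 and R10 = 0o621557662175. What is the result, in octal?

0o137111273500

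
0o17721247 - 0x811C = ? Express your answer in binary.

0b1111110010000110001011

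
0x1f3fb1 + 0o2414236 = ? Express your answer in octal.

0o12254117

0x1f3fb1 = 0o7637661 in octal.
Add column by column in base 8, right to left:
  1+6 = 7
  6+3 = 1 carry 1
  6+2+1 = 1 carry 1
  7+4+1 = 4 carry 1
  3+1+1 = 5
  6+4 = 2 carry 1
  7+2+1 = 2 carry 1
  final carry 1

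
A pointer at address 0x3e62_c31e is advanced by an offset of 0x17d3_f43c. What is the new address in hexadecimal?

0x5636b75a

Add column by column in base 16, right to left:
  e+c = a carry 1
  1+3+1 = 5
  3+4 = 7
  c+f = b carry 1
  2+3+1 = 6
  6+d = 3 carry 1
  e+7+1 = 6 carry 1
  3+1+1 = 5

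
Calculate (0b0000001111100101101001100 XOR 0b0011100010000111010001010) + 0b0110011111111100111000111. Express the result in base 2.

First 0b0000001111100101101001100 XOR 0b0011100010000111010001010 = 0b0011101101100010111000110.
Add column by column in base 2, right to left:
  0+1 = 1
  1+1 = 0 carry 1
  1+1+1 = 1 carry 1
  0+0+1 = 1
  0+0 = 0
  0+0 = 0
  1+1 = 0 carry 1
  1+1+1 = 1 carry 1
  1+1+1 = 1 carry 1
  0+0+1 = 1
  1+0 = 1
  0+1 = 1
  0+1 = 1
  0+1 = 1
  1+1 = 0 carry 1
  1+1+1 = 1 carry 1
  0+1+1 = 0 carry 1
  1+1+1 = 1 carry 1
  1+1+1 = 1 carry 1
  0+1+1 = 0 carry 1
  1+0+1 = 0 carry 1
  1+0+1 = 0 carry 1
  1+1+1 = 1 carry 1
  0+1+1 = 0 carry 1
  final carry 1

0b1010001101011111110001101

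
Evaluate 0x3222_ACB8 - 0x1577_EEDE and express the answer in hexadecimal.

Subtract column by column in base 16:
  8-E → A (borrow)
  B-D-1 → D (borrow)
  C-E-1 → D (borrow)
  A-E-1 → B (borrow)
  2-7-1 → A (borrow)
  2-7-1 → A (borrow)
  2-5-1 → C (borrow)
  3-1-1 → 1

0x1CAABDDA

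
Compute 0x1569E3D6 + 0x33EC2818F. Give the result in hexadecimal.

0x3542C6565

Add column by column in base 16, right to left:
  6+F = 5 carry 1
  D+8+1 = 6 carry 1
  3+1+1 = 5
  E+8 = 6 carry 1
  9+2+1 = C
  6+C = 2 carry 1
  5+E+1 = 4 carry 1
  1+3+1 = 5
  0+3 = 3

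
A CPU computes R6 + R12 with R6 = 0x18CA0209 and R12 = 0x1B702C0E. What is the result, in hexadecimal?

0x343A2E17

Add column by column in base 16, right to left:
  9+E = 7 carry 1
  0+0+1 = 1
  2+C = E
  0+2 = 2
  A+0 = A
  C+7 = 3 carry 1
  8+B+1 = 4 carry 1
  1+1+1 = 3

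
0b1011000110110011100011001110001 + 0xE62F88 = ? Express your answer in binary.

0xE62F88 = 0b111001100010111110001000 in binary.
Add column by column in base 2, right to left:
  1+0 = 1
  0+0 = 0
  0+0 = 0
  0+1 = 1
  1+0 = 1
  1+0 = 1
  1+0 = 1
  0+1 = 1
  0+1 = 1
  1+1 = 0 carry 1
  1+1+1 = 1 carry 1
  0+1+1 = 0 carry 1
  0+0+1 = 1
  0+1 = 1
  1+0 = 1
  1+0 = 1
  1+0 = 1
  0+1 = 1
  0+1 = 1
  1+0 = 1
  1+0 = 1
  0+1 = 1
  1+1 = 0 carry 1
  1+1+1 = 1 carry 1
  0+0+1 = 1
  0+0 = 0
  0+0 = 0
  1+0 = 1
  1+0 = 1
  0+0 = 0
  1+0 = 1

0b1011001101111111111010111111001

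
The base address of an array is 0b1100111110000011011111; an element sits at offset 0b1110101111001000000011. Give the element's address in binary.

Add column by column in base 2, right to left:
  1+1 = 0 carry 1
  1+1+1 = 1 carry 1
  1+0+1 = 0 carry 1
  1+0+1 = 0 carry 1
  1+0+1 = 0 carry 1
  0+0+1 = 1
  1+0 = 1
  1+0 = 1
  0+0 = 0
  0+1 = 1
  0+0 = 0
  0+0 = 0
  0+1 = 1
  1+1 = 0 carry 1
  1+1+1 = 1 carry 1
  1+1+1 = 1 carry 1
  1+0+1 = 0 carry 1
  1+1+1 = 1 carry 1
  0+0+1 = 1
  0+1 = 1
  1+1 = 0 carry 1
  1+1+1 = 1 carry 1
  final carry 1

0b11011101101001011100010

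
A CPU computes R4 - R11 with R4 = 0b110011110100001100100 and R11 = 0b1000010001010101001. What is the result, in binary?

0b101011100010110111011

Subtract column by column in base 2:
  0-1 → 1 (borrow)
  0-0-1 → 1 (borrow)
  1-0-1 → 0
  0-1 → 1 (borrow)
  0-0-1 → 1 (borrow)
  1-1-1 → 1 (borrow)
  1-0-1 → 0
  0-1 → 1 (borrow)
  0-0-1 → 1 (borrow)
  0-1-1 → 0 (borrow)
  0-0-1 → 1 (borrow)
  1-0-1 → 0
  0-0 → 0
  1-1 → 0
  1-0 → 1
  1-0 → 1
  1-0 → 1
  0-0 → 0
  0-1 → 1 (borrow)
  1-0-1 → 0
  1-0 → 1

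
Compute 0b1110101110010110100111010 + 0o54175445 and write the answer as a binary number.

0o54175445 = 0b101100001111101100100101 in binary.
Add column by column in base 2, right to left:
  0+1 = 1
  1+0 = 1
  0+1 = 1
  1+0 = 1
  1+0 = 1
  1+1 = 0 carry 1
  0+0+1 = 1
  0+0 = 0
  1+1 = 0 carry 1
  0+1+1 = 0 carry 1
  1+0+1 = 0 carry 1
  1+1+1 = 1 carry 1
  0+1+1 = 0 carry 1
  1+1+1 = 1 carry 1
  0+1+1 = 0 carry 1
  0+1+1 = 0 carry 1
  1+0+1 = 0 carry 1
  1+0+1 = 0 carry 1
  1+0+1 = 0 carry 1
  0+0+1 = 1
  1+1 = 0 carry 1
  0+1+1 = 0 carry 1
  1+0+1 = 0 carry 1
  1+1+1 = 1 carry 1
  1+0+1 = 0 carry 1
  final carry 1

0b10100010000010100001011111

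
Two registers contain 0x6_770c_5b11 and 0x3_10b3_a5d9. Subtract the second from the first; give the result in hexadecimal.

Subtract column by column in base 16:
  1-9 → 8 (borrow)
  1-d-1 → 3 (borrow)
  b-5-1 → 5
  5-a → b (borrow)
  c-3-1 → 8
  0-b → 5 (borrow)
  7-0-1 → 6
  7-1 → 6
  6-3 → 3

0x36658b538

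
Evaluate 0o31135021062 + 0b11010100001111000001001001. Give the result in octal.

0b11010100001111000001001001 = 0o324170111 in octal.
Add column by column in base 8, right to left:
  2+1 = 3
  6+1 = 7
  0+1 = 1
  1+0 = 1
  2+7 = 1 carry 1
  0+1+1 = 2
  5+4 = 1 carry 1
  3+2+1 = 6
  1+3 = 4
  1+0 = 1
  3+0 = 3

0o31461211173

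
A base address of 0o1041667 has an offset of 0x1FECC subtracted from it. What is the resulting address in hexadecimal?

0x244EB

0o1041667 = 0x443B7 in hexadecimal.
Subtract column by column in base 16:
  7-C → B (borrow)
  B-C-1 → E (borrow)
  3-E-1 → 4 (borrow)
  4-F-1 → 4 (borrow)
  4-1-1 → 2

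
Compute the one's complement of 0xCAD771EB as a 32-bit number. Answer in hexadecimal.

0x35288E14

Each hex digit d becomes F−d:
  C→3, A→5, D→2, 7→8, 7→8, 1→E, E→1, B→4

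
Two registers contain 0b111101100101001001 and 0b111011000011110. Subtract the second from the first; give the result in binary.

0b110110001100101011

Subtract column by column in base 2:
  1-0 → 1
  0-1 → 1 (borrow)
  0-1-1 → 0 (borrow)
  1-1-1 → 1 (borrow)
  0-1-1 → 0 (borrow)
  0-0-1 → 1 (borrow)
  1-0-1 → 0
  0-0 → 0
  1-0 → 1
  0-1 → 1 (borrow)
  0-1-1 → 0 (borrow)
  1-0-1 → 0
  1-1 → 0
  0-1 → 1 (borrow)
  1-1-1 → 1 (borrow)
  1-0-1 → 0
  1-0 → 1
  1-0 → 1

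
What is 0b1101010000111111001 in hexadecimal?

0x6A1F9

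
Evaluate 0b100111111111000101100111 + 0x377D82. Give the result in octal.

0b100111111111000101100111 = 0o47770547 in octal.
0x377D82 = 0o15676602 in octal.
Add column by column in base 8, right to left:
  7+2 = 1 carry 1
  4+0+1 = 5
  5+6 = 3 carry 1
  0+6+1 = 7
  7+7 = 6 carry 1
  7+6+1 = 6 carry 1
  7+5+1 = 5 carry 1
  4+1+1 = 6

0o65667351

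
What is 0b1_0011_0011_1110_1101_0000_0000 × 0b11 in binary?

Multiply each base-2 digit by 3, carrying:
  0×3 = 0 → write 0
  0×3 = 0 → write 0
  0×3 = 0 → write 0
  0×3 = 0 → write 0
  0×3 = 0 → write 0
  0×3 = 0 → write 0
  0×3 = 0 → write 0
  0×3 = 0 → write 0
  1×3 = 3 → write 1 carry 1
  0×3+1 = 1 → write 1
  1×3 = 3 → write 1 carry 1
  1×3+1 = 4 → write 0 carry 2
  0×3+2 = 2 → write 0 carry 1
  1×3+1 = 4 → write 0 carry 2
  1×3+2 = 5 → write 1 carry 2
  1×3+2 = 5 → write 1 carry 2
  1×3+2 = 5 → write 1 carry 2
  1×3+2 = 5 → write 1 carry 2
  0×3+2 = 2 → write 0 carry 1
  0×3+1 = 1 → write 1
  1×3 = 3 → write 1 carry 1
  1×3+1 = 4 → write 0 carry 2
  0×3+2 = 2 → write 0 carry 1
  0×3+1 = 1 → write 1
  1×3 = 3 → write 1 carry 1
  remaining carry: 1

0b11100110111100011100000000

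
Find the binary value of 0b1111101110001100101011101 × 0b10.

Multiply each base-2 digit by 2, carrying:
  1×2 = 2 → write 0 carry 1
  0×2+1 = 1 → write 1
  1×2 = 2 → write 0 carry 1
  1×2+1 = 3 → write 1 carry 1
  1×2+1 = 3 → write 1 carry 1
  0×2+1 = 1 → write 1
  1×2 = 2 → write 0 carry 1
  0×2+1 = 1 → write 1
  1×2 = 2 → write 0 carry 1
  0×2+1 = 1 → write 1
  0×2 = 0 → write 0
  1×2 = 2 → write 0 carry 1
  1×2+1 = 3 → write 1 carry 1
  0×2+1 = 1 → write 1
  0×2 = 0 → write 0
  0×2 = 0 → write 0
  1×2 = 2 → write 0 carry 1
  1×2+1 = 3 → write 1 carry 1
  1×2+1 = 3 → write 1 carry 1
  0×2+1 = 1 → write 1
  1×2 = 2 → write 0 carry 1
  1×2+1 = 3 → write 1 carry 1
  1×2+1 = 3 → write 1 carry 1
  1×2+1 = 3 → write 1 carry 1
  1×2+1 = 3 → write 1 carry 1
  remaining carry: 1

0b11111011100011001010111010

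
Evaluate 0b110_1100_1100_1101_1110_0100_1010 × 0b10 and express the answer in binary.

Multiply each base-2 digit by 2, carrying:
  0×2 = 0 → write 0
  1×2 = 2 → write 0 carry 1
  0×2+1 = 1 → write 1
  1×2 = 2 → write 0 carry 1
  0×2+1 = 1 → write 1
  0×2 = 0 → write 0
  1×2 = 2 → write 0 carry 1
  0×2+1 = 1 → write 1
  0×2 = 0 → write 0
  1×2 = 2 → write 0 carry 1
  1×2+1 = 3 → write 1 carry 1
  1×2+1 = 3 → write 1 carry 1
  1×2+1 = 3 → write 1 carry 1
  0×2+1 = 1 → write 1
  1×2 = 2 → write 0 carry 1
  1×2+1 = 3 → write 1 carry 1
  0×2+1 = 1 → write 1
  0×2 = 0 → write 0
  1×2 = 2 → write 0 carry 1
  1×2+1 = 3 → write 1 carry 1
  0×2+1 = 1 → write 1
  0×2 = 0 → write 0
  1×2 = 2 → write 0 carry 1
  1×2+1 = 3 → write 1 carry 1
  0×2+1 = 1 → write 1
  1×2 = 2 → write 0 carry 1
  1×2+1 = 3 → write 1 carry 1
  remaining carry: 1

0b1101100110011011110010010100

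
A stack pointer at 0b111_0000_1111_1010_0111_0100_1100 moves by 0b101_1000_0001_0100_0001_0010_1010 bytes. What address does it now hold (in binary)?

Add column by column in base 2, right to left:
  0+0 = 0
  0+1 = 1
  1+0 = 1
  1+1 = 0 carry 1
  0+0+1 = 1
  0+1 = 1
  1+0 = 1
  0+0 = 0
  1+1 = 0 carry 1
  1+0+1 = 0 carry 1
  1+0+1 = 0 carry 1
  0+0+1 = 1
  0+0 = 0
  1+0 = 1
  0+1 = 1
  1+0 = 1
  1+1 = 0 carry 1
  1+0+1 = 0 carry 1
  1+0+1 = 0 carry 1
  1+0+1 = 0 carry 1
  0+0+1 = 1
  0+0 = 0
  0+0 = 0
  0+1 = 1
  1+1 = 0 carry 1
  1+0+1 = 0 carry 1
  1+1+1 = 1 carry 1
  final carry 1

0b1100100100001110100001110110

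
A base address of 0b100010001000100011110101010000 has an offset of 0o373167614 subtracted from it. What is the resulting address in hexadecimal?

0b100010001000100011110101010000 = 0x22223D50 in hexadecimal.
0o373167614 = 0x3ECEF8C in hexadecimal.
Subtract column by column in base 16:
  0-C → 4 (borrow)
  5-8-1 → C (borrow)
  D-F-1 → D (borrow)
  3-E-1 → 4 (borrow)
  2-C-1 → 5 (borrow)
  2-E-1 → 3 (borrow)
  2-3-1 → E (borrow)
  2-0-1 → 1

0x1E354DC4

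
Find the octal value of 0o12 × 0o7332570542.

0o112213266724

Multiply each base-8 digit by 10, carrying:
  2×10 = 20 → write 4 carry 2
  4×10+2 = 42 → write 2 carry 5
  5×10+5 = 55 → write 7 carry 6
  0×10+6 = 6 → write 6
  7×10 = 70 → write 6 carry 8
  5×10+8 = 58 → write 2 carry 7
  2×10+7 = 27 → write 3 carry 3
  3×10+3 = 33 → write 1 carry 4
  3×10+4 = 34 → write 2 carry 4
  7×10+4 = 74 → write 2 carry 9
  remaining carry: 11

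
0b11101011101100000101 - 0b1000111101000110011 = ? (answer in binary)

0b10100100000011010010

Subtract column by column in base 2:
  1-1 → 0
  0-1 → 1 (borrow)
  1-0-1 → 0
  0-0 → 0
  0-1 → 1 (borrow)
  0-1-1 → 0 (borrow)
  0-0-1 → 1 (borrow)
  0-0-1 → 1 (borrow)
  1-0-1 → 0
  1-1 → 0
  0-0 → 0
  1-1 → 0
  1-1 → 0
  1-1 → 0
  0-1 → 1 (borrow)
  1-0-1 → 0
  0-0 → 0
  1-0 → 1
  1-1 → 0
  1-0 → 1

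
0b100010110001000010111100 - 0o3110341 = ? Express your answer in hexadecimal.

0x7E7FDB

0b100010110001000010111100 = 0x8B10BC in hexadecimal.
0o3110341 = 0xC90E1 in hexadecimal.
Subtract column by column in base 16:
  C-1 → B
  B-E → D (borrow)
  0-0-1 → F (borrow)
  1-9-1 → 7 (borrow)
  B-C-1 → E (borrow)
  8-0-1 → 7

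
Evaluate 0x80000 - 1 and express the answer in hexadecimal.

The trailing 4 digits are 0, so subtracting 1 borrows through: they become F and the next digit up decrements.

0x7ffff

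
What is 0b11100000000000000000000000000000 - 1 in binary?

The trailing 29 digits are 0, so subtracting 1 borrows through: they become 1 and the next digit up decrements.

0b11011111111111111111111111111111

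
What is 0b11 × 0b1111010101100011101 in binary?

Multiply each base-2 digit by 3, carrying:
  1×3 = 3 → write 1 carry 1
  0×3+1 = 1 → write 1
  1×3 = 3 → write 1 carry 1
  1×3+1 = 4 → write 0 carry 2
  1×3+2 = 5 → write 1 carry 2
  0×3+2 = 2 → write 0 carry 1
  0×3+1 = 1 → write 1
  0×3 = 0 → write 0
  1×3 = 3 → write 1 carry 1
  1×3+1 = 4 → write 0 carry 2
  0×3+2 = 2 → write 0 carry 1
  1×3+1 = 4 → write 0 carry 2
  0×3+2 = 2 → write 0 carry 1
  1×3+1 = 4 → write 0 carry 2
  0×3+2 = 2 → write 0 carry 1
  1×3+1 = 4 → write 0 carry 2
  1×3+2 = 5 → write 1 carry 2
  1×3+2 = 5 → write 1 carry 2
  1×3+2 = 5 → write 1 carry 2
  remaining carry: 10

0b101110000000101010111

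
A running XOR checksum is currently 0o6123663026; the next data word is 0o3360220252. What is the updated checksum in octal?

0o5243443274

XOR each oct digit independently (no carries):
  6^3=5, 1^3=2, 2^6=4, 3^0=3, 6^2=4, 6^2=4, 3^0=3, 0^2=2, 2^5=7, 6^2=4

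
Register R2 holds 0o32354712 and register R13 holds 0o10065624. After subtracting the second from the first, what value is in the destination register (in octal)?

0o22267066

Subtract column by column in base 8:
  2-4 → 6 (borrow)
  1-2-1 → 6 (borrow)
  7-6-1 → 0
  4-5 → 7 (borrow)
  5-6-1 → 6 (borrow)
  3-0-1 → 2
  2-0 → 2
  3-1 → 2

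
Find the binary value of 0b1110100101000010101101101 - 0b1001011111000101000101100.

0b101000101111101101000001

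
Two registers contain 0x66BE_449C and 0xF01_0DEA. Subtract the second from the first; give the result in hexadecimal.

Subtract column by column in base 16:
  C-A → 2
  9-E → B (borrow)
  4-D-1 → 6 (borrow)
  4-0-1 → 3
  E-1 → D
  B-0 → B
  6-F → 7 (borrow)
  6-0-1 → 5

0x57BD36B2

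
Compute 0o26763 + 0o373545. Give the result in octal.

0o422530

Add column by column in base 8, right to left:
  3+5 = 0 carry 1
  6+4+1 = 3 carry 1
  7+5+1 = 5 carry 1
  6+3+1 = 2 carry 1
  2+7+1 = 2 carry 1
  0+3+1 = 4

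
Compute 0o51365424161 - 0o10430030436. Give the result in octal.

0o40735373523

Subtract column by column in base 8:
  1-6 → 3 (borrow)
  6-3-1 → 2
  1-4 → 5 (borrow)
  4-0-1 → 3
  2-3 → 7 (borrow)
  4-0-1 → 3
  5-0 → 5
  6-3 → 3
  3-4 → 7 (borrow)
  1-0-1 → 0
  5-1 → 4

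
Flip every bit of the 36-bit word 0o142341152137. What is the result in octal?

0o635436625640

Each oct digit d becomes 7−d:
  1→6, 4→3, 2→5, 3→4, 4→3, 1→6, 1→6, 5→2, 2→5, 1→6, 3→4, 7→0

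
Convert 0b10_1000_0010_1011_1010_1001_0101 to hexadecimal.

Group the bits into nibbles: 0010 1000 0010 1011 1010 1001 0101 → 282ba95.

0x282ba95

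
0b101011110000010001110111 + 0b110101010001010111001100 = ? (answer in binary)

0b1100001000001101001000011

Add column by column in base 2, right to left:
  1+0 = 1
  1+0 = 1
  1+1 = 0 carry 1
  0+1+1 = 0 carry 1
  1+0+1 = 0 carry 1
  1+0+1 = 0 carry 1
  1+1+1 = 1 carry 1
  0+1+1 = 0 carry 1
  0+1+1 = 0 carry 1
  0+0+1 = 1
  1+1 = 0 carry 1
  0+0+1 = 1
  0+1 = 1
  0+0 = 0
  0+0 = 0
  0+0 = 0
  1+1 = 0 carry 1
  1+0+1 = 0 carry 1
  1+1+1 = 1 carry 1
  1+0+1 = 0 carry 1
  0+1+1 = 0 carry 1
  1+0+1 = 0 carry 1
  0+1+1 = 0 carry 1
  1+1+1 = 1 carry 1
  final carry 1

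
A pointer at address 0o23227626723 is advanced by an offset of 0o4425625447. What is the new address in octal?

Add column by column in base 8, right to left:
  3+7 = 2 carry 1
  2+4+1 = 7
  7+4 = 3 carry 1
  6+5+1 = 4 carry 1
  2+2+1 = 5
  6+6 = 4 carry 1
  7+5+1 = 5 carry 1
  2+2+1 = 5
  2+4 = 6
  3+4 = 7
  2+0 = 2

0o27655454372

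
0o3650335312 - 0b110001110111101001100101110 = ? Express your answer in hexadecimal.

0x1865E79C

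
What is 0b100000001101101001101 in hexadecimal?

Group the bits into nibbles: 0001 0000 0001 1011 0100 1101 → 101b4d.

0x101b4d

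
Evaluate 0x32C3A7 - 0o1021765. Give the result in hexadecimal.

0o1021765 = 0x423F5 in hexadecimal.
Subtract column by column in base 16:
  7-5 → 2
  A-F → B (borrow)
  3-3-1 → F (borrow)
  C-2-1 → 9
  2-4 → E (borrow)
  3-0-1 → 2

0x2E9FB2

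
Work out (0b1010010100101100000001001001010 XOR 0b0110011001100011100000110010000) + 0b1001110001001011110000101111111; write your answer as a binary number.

0b10101111110011011010010101011001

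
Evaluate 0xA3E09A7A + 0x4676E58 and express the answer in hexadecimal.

0xA84808D2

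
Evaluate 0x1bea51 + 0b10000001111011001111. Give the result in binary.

0b1001000000100100100000

0x1bea51 = 0b110111110101001010001 in binary.
Add column by column in base 2, right to left:
  1+1 = 0 carry 1
  0+1+1 = 0 carry 1
  0+1+1 = 0 carry 1
  0+1+1 = 0 carry 1
  1+0+1 = 0 carry 1
  0+0+1 = 1
  1+1 = 0 carry 1
  0+1+1 = 0 carry 1
  0+0+1 = 1
  1+1 = 0 carry 1
  0+1+1 = 0 carry 1
  1+1+1 = 1 carry 1
  0+1+1 = 0 carry 1
  1+0+1 = 0 carry 1
  1+0+1 = 0 carry 1
  1+0+1 = 0 carry 1
  1+0+1 = 0 carry 1
  1+0+1 = 0 carry 1
  0+0+1 = 1
  1+1 = 0 carry 1
  1+0+1 = 0 carry 1
  final carry 1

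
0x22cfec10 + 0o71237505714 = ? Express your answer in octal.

0o75523473734

0x22cfec10 = 0o4263766020 in octal.
Add column by column in base 8, right to left:
  0+4 = 4
  2+1 = 3
  0+7 = 7
  6+5 = 3 carry 1
  6+0+1 = 7
  7+5 = 4 carry 1
  3+7+1 = 3 carry 1
  6+3+1 = 2 carry 1
  2+2+1 = 5
  4+1 = 5
  0+7 = 7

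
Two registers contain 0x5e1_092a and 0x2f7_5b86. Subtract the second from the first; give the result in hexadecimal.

0x2e9ada4

Subtract column by column in base 16:
  a-6 → 4
  2-8 → a (borrow)
  9-b-1 → d (borrow)
  0-5-1 → a (borrow)
  1-7-1 → 9 (borrow)
  e-f-1 → e (borrow)
  5-2-1 → 2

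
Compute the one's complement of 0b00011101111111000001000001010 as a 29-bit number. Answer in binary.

0b11100010000000111110111110101

Invert each bit: 00011101111111000001000001010 → 11100010000000111110111110101.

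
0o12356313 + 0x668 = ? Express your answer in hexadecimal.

0x29e333

0o12356313 = 0x29dccb in hexadecimal.
Add column by column in base 16, right to left:
  b+8 = 3 carry 1
  c+6+1 = 3 carry 1
  c+6+1 = 3 carry 1
  d+0+1 = e
  9+0 = 9
  2+0 = 2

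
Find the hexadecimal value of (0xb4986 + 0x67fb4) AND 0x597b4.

Add column by column in base 16, right to left:
  6+4 = a
  8+b = 3 carry 1
  9+f+1 = 9 carry 1
  4+7+1 = c
  b+6 = 1 carry 1
  final carry 1
Sum = 0x11c93a; now AND with 0x597b4:
  1&0=0, 1&5=1, c&9=8, 9&7=1, 3&b=3, a&4=0

0x18130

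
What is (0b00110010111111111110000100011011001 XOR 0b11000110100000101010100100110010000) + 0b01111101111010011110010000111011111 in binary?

First 0b00110010111111111110000100011011001 XOR 0b11000110100000101010100100110010000 = 0b11110100011111010100100000101001001.
Add column by column in base 2, right to left:
  1+1 = 0 carry 1
  0+1+1 = 0 carry 1
  0+1+1 = 0 carry 1
  1+1+1 = 1 carry 1
  0+1+1 = 0 carry 1
  0+0+1 = 1
  1+1 = 0 carry 1
  0+1+1 = 0 carry 1
  1+1+1 = 1 carry 1
  0+0+1 = 1
  0+0 = 0
  0+0 = 0
  0+0 = 0
  0+1 = 1
  1+0 = 1
  0+0 = 0
  0+1 = 1
  1+1 = 0 carry 1
  0+1+1 = 0 carry 1
  1+1+1 = 1 carry 1
  0+0+1 = 1
  1+0 = 1
  1+1 = 0 carry 1
  1+0+1 = 0 carry 1
  1+1+1 = 1 carry 1
  1+1+1 = 1 carry 1
  0+1+1 = 0 carry 1
  0+1+1 = 0 carry 1
  0+0+1 = 1
  1+1 = 0 carry 1
  0+1+1 = 0 carry 1
  1+1+1 = 1 carry 1
  1+1+1 = 1 carry 1
  1+1+1 = 1 carry 1
  1+0+1 = 0 carry 1
  final carry 1

0b101110010011001110010110001100101000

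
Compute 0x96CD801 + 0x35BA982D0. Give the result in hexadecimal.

0x365165AD1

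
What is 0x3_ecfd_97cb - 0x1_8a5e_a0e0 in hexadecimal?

Subtract column by column in base 16:
  b-0 → b
  c-e → e (borrow)
  7-0-1 → 6
  9-a → f (borrow)
  d-e-1 → e (borrow)
  f-5-1 → 9
  c-a → 2
  e-8 → 6
  3-1 → 2

0x2629ef6eb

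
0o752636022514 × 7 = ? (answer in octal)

Multiply each base-8 digit by 7, carrying:
  4×7 = 28 → write 4 carry 3
  1×7+3 = 10 → write 2 carry 1
  5×7+1 = 36 → write 4 carry 4
  2×7+4 = 18 → write 2 carry 2
  2×7+2 = 16 → write 0 carry 2
  0×7+2 = 2 → write 2
  6×7 = 42 → write 2 carry 5
  3×7+5 = 26 → write 2 carry 3
  6×7+3 = 45 → write 5 carry 5
  2×7+5 = 19 → write 3 carry 2
  5×7+2 = 37 → write 5 carry 4
  7×7+4 = 53 → write 5 carry 6
  remaining carry: 6

0o6553522202424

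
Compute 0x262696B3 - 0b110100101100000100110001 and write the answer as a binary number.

0x262696B3 = 0b100110001001101001011010110011 in binary.
Subtract column by column in base 2:
  1-1 → 0
  1-0 → 1
  0-0 → 0
  0-0 → 0
  1-1 → 0
  1-1 → 0
  0-0 → 0
  1-0 → 1
  0-1 → 1 (borrow)
  1-0-1 → 0
  1-0 → 1
  0-0 → 0
  1-0 → 1
  0-0 → 0
  0-1 → 1 (borrow)
  1-1-1 → 1 (borrow)
  0-0-1 → 1 (borrow)
  1-1-1 → 1 (borrow)
  1-0-1 → 0
  0-0 → 0
  0-1 → 1 (borrow)
  1-0-1 → 0
  0-1 → 1 (borrow)
  0-1-1 → 0 (borrow)
  0-0-1 → 1 (borrow)
  1-0-1 → 0
  1-0 → 1
  0-0 → 0
  0-0 → 0
  1-0 → 1

0b100101010100111101010110000010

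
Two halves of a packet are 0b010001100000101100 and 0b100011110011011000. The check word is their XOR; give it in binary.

XOR bit by bit (1 where the bits differ):
  010001100000101100
^ 100011110011011000
= 110010010011110100

0b110010010011110100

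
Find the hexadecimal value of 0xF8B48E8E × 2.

Multiply each base-16 digit by 2, carrying:
  E×2 = 28 → write C carry 1
  8×2+1 = 17 → write 1 carry 1
  E×2+1 = 29 → write D carry 1
  8×2+1 = 17 → write 1 carry 1
  4×2+1 = 9 → write 9
  B×2 = 22 → write 6 carry 1
  8×2+1 = 17 → write 1 carry 1
  F×2+1 = 31 → write F carry 1
  remaining carry: 1

0x1F1691D1C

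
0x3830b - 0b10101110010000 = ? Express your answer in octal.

0o653573

0x3830b = 0o701413 in octal.
0b10101110010000 = 0o25620 in octal.
Subtract column by column in base 8:
  3-0 → 3
  1-2 → 7 (borrow)
  4-6-1 → 5 (borrow)
  1-5-1 → 3 (borrow)
  0-2-1 → 5 (borrow)
  7-0-1 → 6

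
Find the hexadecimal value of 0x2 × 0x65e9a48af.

0xcbd34915e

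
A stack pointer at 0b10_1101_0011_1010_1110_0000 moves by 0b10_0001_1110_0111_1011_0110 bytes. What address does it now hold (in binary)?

Add column by column in base 2, right to left:
  0+0 = 0
  0+1 = 1
  0+1 = 1
  0+0 = 0
  0+1 = 1
  1+1 = 0 carry 1
  1+0+1 = 0 carry 1
  1+1+1 = 1 carry 1
  0+1+1 = 0 carry 1
  1+1+1 = 1 carry 1
  0+1+1 = 0 carry 1
  1+0+1 = 0 carry 1
  1+0+1 = 0 carry 1
  1+1+1 = 1 carry 1
  0+1+1 = 0 carry 1
  0+1+1 = 0 carry 1
  1+1+1 = 1 carry 1
  0+0+1 = 1
  1+0 = 1
  1+0 = 1
  0+0 = 0
  1+1 = 0 carry 1
  final carry 1

0b10011110010001010010110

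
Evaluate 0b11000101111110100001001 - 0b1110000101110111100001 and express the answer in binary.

0b1010101001111100101000

Subtract column by column in base 2:
  1-1 → 0
  0-0 → 0
  0-0 → 0
  1-0 → 1
  0-0 → 0
  0-1 → 1 (borrow)
  0-1-1 → 0 (borrow)
  0-1-1 → 0 (borrow)
  1-1-1 → 1 (borrow)
  0-0-1 → 1 (borrow)
  1-1-1 → 1 (borrow)
  1-1-1 → 1 (borrow)
  1-1-1 → 1 (borrow)
  1-0-1 → 0
  1-1 → 0
  1-0 → 1
  0-0 → 0
  1-0 → 1
  0-0 → 0
  0-1 → 1 (borrow)
  0-1-1 → 0 (borrow)
  1-1-1 → 1 (borrow)
  1-0-1 → 0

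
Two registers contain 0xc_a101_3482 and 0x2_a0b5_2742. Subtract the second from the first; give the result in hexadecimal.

0xa004c0d40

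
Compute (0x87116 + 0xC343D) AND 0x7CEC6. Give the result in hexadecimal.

Add column by column in base 16, right to left:
  6+D = 3 carry 1
  1+3+1 = 5
  1+4 = 5
  7+3 = A
  8+C = 4 carry 1
  final carry 1
Sum = 0x14A553; now AND with 0x7CEC6:
  1&0=0, 4&7=4, A&C=8, 5&E=4, 5&C=4, 3&6=2

0x48442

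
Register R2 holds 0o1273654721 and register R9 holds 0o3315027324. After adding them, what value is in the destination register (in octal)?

0o4610704245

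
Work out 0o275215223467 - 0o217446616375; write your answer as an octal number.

Subtract column by column in base 8:
  7-5 → 2
  6-7 → 7 (borrow)
  4-3-1 → 0
  3-6 → 5 (borrow)
  2-1-1 → 0
  2-6 → 4 (borrow)
  5-6-1 → 6 (borrow)
  1-4-1 → 4 (borrow)
  2-4-1 → 5 (borrow)
  5-7-1 → 5 (borrow)
  7-1-1 → 5
  2-2 → 0

0o55546405072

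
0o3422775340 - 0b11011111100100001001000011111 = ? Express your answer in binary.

0b10110011110100011000001

0o3422775340 = 0b11100010010111111101011100000 in binary.
Subtract column by column in base 2:
  0-1 → 1 (borrow)
  0-1-1 → 0 (borrow)
  0-1-1 → 0 (borrow)
  0-1-1 → 0 (borrow)
  0-1-1 → 0 (borrow)
  1-0-1 → 0
  1-0 → 1
  1-0 → 1
  0-0 → 0
  1-1 → 0
  0-0 → 0
  1-0 → 1
  1-1 → 0
  1-0 → 1
  1-0 → 1
  1-0 → 1
  1-0 → 1
  1-1 → 0
  0-0 → 0
  1-0 → 1
  0-1 → 1 (borrow)
  0-1-1 → 0 (borrow)
  1-1-1 → 1 (borrow)
  0-1-1 → 0 (borrow)
  0-1-1 → 0 (borrow)
  0-1-1 → 0 (borrow)
  1-0-1 → 0
  1-1 → 0
  1-1 → 0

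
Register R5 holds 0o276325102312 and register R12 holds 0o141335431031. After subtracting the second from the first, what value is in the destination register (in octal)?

Subtract column by column in base 8:
  2-1 → 1
  1-3 → 6 (borrow)
  3-0-1 → 2
  2-1 → 1
  0-3 → 5 (borrow)
  1-4-1 → 4 (borrow)
  5-5-1 → 7 (borrow)
  2-3-1 → 6 (borrow)
  3-3-1 → 7 (borrow)
  6-1-1 → 4
  7-4 → 3
  2-1 → 1

0o134767451261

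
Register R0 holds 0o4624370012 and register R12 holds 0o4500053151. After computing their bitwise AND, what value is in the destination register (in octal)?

0o4400050010

AND each oct digit independently (no carries):
  4&4=4, 6&5=4, 2&0=0, 4&0=0, 3&0=0, 7&5=5, 0&3=0, 0&1=0, 1&5=1, 2&1=0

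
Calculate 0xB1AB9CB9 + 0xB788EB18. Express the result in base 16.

Add column by column in base 16, right to left:
  9+8 = 1 carry 1
  B+1+1 = D
  C+B = 7 carry 1
  9+E+1 = 8 carry 1
  B+8+1 = 4 carry 1
  A+8+1 = 3 carry 1
  1+7+1 = 9
  B+B = 6 carry 1
  final carry 1

0x1693487D1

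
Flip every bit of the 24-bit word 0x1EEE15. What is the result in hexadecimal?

0xE111EA

Each hex digit d becomes F−d:
  1→E, E→1, E→1, E→1, 1→E, 5→A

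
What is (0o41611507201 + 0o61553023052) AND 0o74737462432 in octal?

0o20324422012

Add column by column in base 8, right to left:
  1+2 = 3
  0+5 = 5
  2+0 = 2
  7+3 = 2 carry 1
  0+2+1 = 3
  5+0 = 5
  1+3 = 4
  1+5 = 6
  6+5 = 3 carry 1
  1+1+1 = 3
  4+6 = 2 carry 1
  final carry 1
Sum = 0o123364532253; now AND with 0o74737462432:
  1&0=0, 2&7=2, 3&4=0, 3&7=3, 6&3=2, 4&7=4, 5&4=4, 3&6=2, 2&2=2, 2&4=0, 5&3=1, 3&2=2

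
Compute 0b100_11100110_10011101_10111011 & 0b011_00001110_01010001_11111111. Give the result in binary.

0b000000001100001000110111011

AND bit by bit (1 only where both bits are 1):
  100111001101001110110111011
& 011000011100101000111111111
= 000000001100001000110111011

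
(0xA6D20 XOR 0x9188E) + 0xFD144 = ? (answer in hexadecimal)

First 0xA6D20 XOR 0x9188E = 0x375AE.
Add column by column in base 16, right to left:
  E+4 = 2 carry 1
  A+4+1 = F
  5+1 = 6
  7+D = 4 carry 1
  3+F+1 = 3 carry 1
  final carry 1

0x1346F2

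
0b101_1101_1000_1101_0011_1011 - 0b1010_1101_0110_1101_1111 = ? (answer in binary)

Subtract column by column in base 2:
  1-1 → 0
  1-1 → 0
  0-1 → 1 (borrow)
  1-1-1 → 1 (borrow)
  1-1-1 → 1 (borrow)
  1-0-1 → 0
  0-1 → 1 (borrow)
  0-1-1 → 0 (borrow)
  1-0-1 → 0
  0-1 → 1 (borrow)
  1-1-1 → 1 (borrow)
  1-0-1 → 0
  0-1 → 1 (borrow)
  0-0-1 → 1 (borrow)
  0-1-1 → 0 (borrow)
  1-1-1 → 1 (borrow)
  1-0-1 → 0
  0-1 → 1 (borrow)
  1-0-1 → 0
  1-1 → 0
  1-0 → 1
  0-0 → 0
  1-0 → 1

0b10100101011011001011100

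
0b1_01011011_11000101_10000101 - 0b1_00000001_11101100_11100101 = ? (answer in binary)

Subtract column by column in base 2:
  1-1 → 0
  0-0 → 0
  1-1 → 0
  0-0 → 0
  0-0 → 0
  0-1 → 1 (borrow)
  0-1-1 → 0 (borrow)
  1-1-1 → 1 (borrow)
  1-0-1 → 0
  0-0 → 0
  1-1 → 0
  0-1 → 1 (borrow)
  0-0-1 → 1 (borrow)
  0-1-1 → 0 (borrow)
  1-1-1 → 1 (borrow)
  1-1-1 → 1 (borrow)
  1-1-1 → 1 (borrow)
  1-0-1 → 0
  0-0 → 0
  1-0 → 1
  1-0 → 1
  0-0 → 0
  1-0 → 1
  0-0 → 0
  1-1 → 0

0b10110011101100010100000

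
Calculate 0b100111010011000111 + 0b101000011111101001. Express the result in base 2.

Add column by column in base 2, right to left:
  1+1 = 0 carry 1
  1+0+1 = 0 carry 1
  1+0+1 = 0 carry 1
  0+1+1 = 0 carry 1
  0+0+1 = 1
  0+1 = 1
  1+1 = 0 carry 1
  1+1+1 = 1 carry 1
  0+1+1 = 0 carry 1
  0+1+1 = 0 carry 1
  1+1+1 = 1 carry 1
  0+0+1 = 1
  1+0 = 1
  1+0 = 1
  1+0 = 1
  0+1 = 1
  0+0 = 0
  1+1 = 0 carry 1
  final carry 1

0b1001111110010110000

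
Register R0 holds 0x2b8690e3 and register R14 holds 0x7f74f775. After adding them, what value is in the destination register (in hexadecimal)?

0xaafb8858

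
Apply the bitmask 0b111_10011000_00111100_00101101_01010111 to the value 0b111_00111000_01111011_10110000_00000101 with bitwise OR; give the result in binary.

0b11110111000011111111011110101010111

OR bit by bit (1 where either bit is 1):
  11100111000011110111011000000000101
| 11110011000001111000010110101010111
= 11110111000011111111011110101010111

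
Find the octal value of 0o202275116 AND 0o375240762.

0o200240102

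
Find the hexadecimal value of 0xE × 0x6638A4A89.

0x597190137E

Multiply each base-16 digit by 14, carrying:
  9×14 = 126 → write E carry 7
  8×14+7 = 119 → write 7 carry 7
  A×14+7 = 147 → write 3 carry 9
  4×14+9 = 65 → write 1 carry 4
  A×14+4 = 144 → write 0 carry 9
  8×14+9 = 121 → write 9 carry 7
  3×14+7 = 49 → write 1 carry 3
  6×14+3 = 87 → write 7 carry 5
  6×14+5 = 89 → write 9 carry 5
  remaining carry: 5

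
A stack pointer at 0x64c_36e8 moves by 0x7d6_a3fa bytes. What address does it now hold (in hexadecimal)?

Add column by column in base 16, right to left:
  8+a = 2 carry 1
  e+f+1 = e carry 1
  6+3+1 = a
  3+a = d
  c+6 = 2 carry 1
  4+d+1 = 2 carry 1
  6+7+1 = e

0xe22dae2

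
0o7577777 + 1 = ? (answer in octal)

0o7600000

The trailing 5 digits are 7 (max in base 8), so adding 1 cascades: they roll to 0 and the next digit up increments.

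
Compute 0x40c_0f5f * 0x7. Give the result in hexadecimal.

Multiply each base-16 digit by 7, carrying:
  f×7 = 105 → write 9 carry 6
  5×7+6 = 41 → write 9 carry 2
  f×7+2 = 107 → write b carry 6
  0×7+6 = 6 → write 6
  c×7 = 84 → write 4 carry 5
  0×7+5 = 5 → write 5
  4×7 = 28 → write c carry 1
  remaining carry: 1

0x1c546b99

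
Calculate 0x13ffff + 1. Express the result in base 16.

0x140000

The trailing 4 digits are F (max in base 16), so adding 1 cascades: they roll to 0 and the next digit up increments.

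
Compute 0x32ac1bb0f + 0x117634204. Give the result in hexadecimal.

0x44224fd13

Add column by column in base 16, right to left:
  f+4 = 3 carry 1
  0+0+1 = 1
  b+2 = d
  b+4 = f
  1+3 = 4
  c+6 = 2 carry 1
  a+7+1 = 2 carry 1
  2+1+1 = 4
  3+1 = 4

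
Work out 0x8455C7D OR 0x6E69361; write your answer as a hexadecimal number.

0xEE7DF7D

OR each hex digit independently (no carries):
  8|6=E, 4|E=E, 5|6=7, 5|9=D, C|3=F, 7|6=7, D|1=D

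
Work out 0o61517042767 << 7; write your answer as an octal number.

0o14323610575600

7 bits is not a whole number of base-8 digits; in binary: 110001101001111000100010111110111 << 7 = 1100011010011110001000101111101110000000.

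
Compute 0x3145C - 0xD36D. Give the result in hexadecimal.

0x240EF

Subtract column by column in base 16:
  C-D → F (borrow)
  5-6-1 → E (borrow)
  4-3-1 → 0
  1-D → 4 (borrow)
  3-0-1 → 2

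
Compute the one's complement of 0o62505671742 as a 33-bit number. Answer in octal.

0o15272106035

Each oct digit d becomes 7−d:
  6→1, 2→5, 5→2, 0→7, 5→2, 6→1, 7→0, 1→6, 7→0, 4→3, 2→5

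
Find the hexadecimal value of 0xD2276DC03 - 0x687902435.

0x69AE6B7CE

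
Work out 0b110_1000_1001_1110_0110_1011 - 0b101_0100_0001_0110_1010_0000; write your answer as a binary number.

0b101001000011111001011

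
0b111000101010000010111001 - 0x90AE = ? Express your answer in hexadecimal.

0b111000101010000010111001 = 0xE2A0B9 in hexadecimal.
Subtract column by column in base 16:
  9-E → B (borrow)
  B-A-1 → 0
  0-0 → 0
  A-9 → 1
  2-0 → 2
  E-0 → E

0xE2100B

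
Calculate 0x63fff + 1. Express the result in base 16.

0x64000

The trailing 3 digits are F (max in base 16), so adding 1 cascades: they roll to 0 and the next digit up increments.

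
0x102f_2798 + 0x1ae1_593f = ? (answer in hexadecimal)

0x2b1080d7

Add column by column in base 16, right to left:
  8+f = 7 carry 1
  9+3+1 = d
  7+9 = 0 carry 1
  2+5+1 = 8
  f+1 = 0 carry 1
  2+e+1 = 1 carry 1
  0+a+1 = b
  1+1 = 2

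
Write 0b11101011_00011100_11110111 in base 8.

Group the bits in threes: 111 010 110 001 110 011 110 111 → 72616367.

0o72616367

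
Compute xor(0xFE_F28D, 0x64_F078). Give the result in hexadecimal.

0x9A02F5

XOR each hex digit independently (no carries):
  F^6=9, E^4=A, F^F=0, 2^0=2, 8^7=F, D^8=5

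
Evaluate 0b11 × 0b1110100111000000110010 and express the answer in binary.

0b101011110101000010010110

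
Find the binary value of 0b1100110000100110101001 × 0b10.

0b11001100001001101010010

Multiply each base-2 digit by 2, carrying:
  1×2 = 2 → write 0 carry 1
  0×2+1 = 1 → write 1
  0×2 = 0 → write 0
  1×2 = 2 → write 0 carry 1
  0×2+1 = 1 → write 1
  1×2 = 2 → write 0 carry 1
  0×2+1 = 1 → write 1
  1×2 = 2 → write 0 carry 1
  1×2+1 = 3 → write 1 carry 1
  0×2+1 = 1 → write 1
  0×2 = 0 → write 0
  1×2 = 2 → write 0 carry 1
  0×2+1 = 1 → write 1
  0×2 = 0 → write 0
  0×2 = 0 → write 0
  0×2 = 0 → write 0
  1×2 = 2 → write 0 carry 1
  1×2+1 = 3 → write 1 carry 1
  0×2+1 = 1 → write 1
  0×2 = 0 → write 0
  1×2 = 2 → write 0 carry 1
  1×2+1 = 3 → write 1 carry 1
  remaining carry: 1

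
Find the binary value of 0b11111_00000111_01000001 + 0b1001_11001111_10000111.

0b1010001101011011001000

Add column by column in base 2, right to left:
  1+1 = 0 carry 1
  0+1+1 = 0 carry 1
  0+1+1 = 0 carry 1
  0+0+1 = 1
  0+0 = 0
  0+0 = 0
  1+0 = 1
  0+1 = 1
  1+1 = 0 carry 1
  1+1+1 = 1 carry 1
  1+1+1 = 1 carry 1
  0+1+1 = 0 carry 1
  0+0+1 = 1
  0+0 = 0
  0+1 = 1
  0+1 = 1
  1+1 = 0 carry 1
  1+0+1 = 0 carry 1
  1+0+1 = 0 carry 1
  1+1+1 = 1 carry 1
  1+0+1 = 0 carry 1
  final carry 1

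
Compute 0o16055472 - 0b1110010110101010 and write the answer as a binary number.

0b1101110111010110010000

0o16055472 = 0b1110000101101100111010 in binary.
Subtract column by column in base 2:
  0-0 → 0
  1-1 → 0
  0-0 → 0
  1-1 → 0
  1-0 → 1
  1-1 → 0
  0-0 → 0
  0-1 → 1 (borrow)
  1-1-1 → 1 (borrow)
  1-0-1 → 0
  0-1 → 1 (borrow)
  1-0-1 → 0
  1-0 → 1
  0-1 → 1 (borrow)
  1-1-1 → 1 (borrow)
  0-1-1 → 0 (borrow)
  0-0-1 → 1 (borrow)
  0-0-1 → 1 (borrow)
  0-0-1 → 1 (borrow)
  1-0-1 → 0
  1-0 → 1
  1-0 → 1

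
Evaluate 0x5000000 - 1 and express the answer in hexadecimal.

The trailing 6 digits are 0, so subtracting 1 borrows through: they become F and the next digit up decrements.

0x4FFFFFF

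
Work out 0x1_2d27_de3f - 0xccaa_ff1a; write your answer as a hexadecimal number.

0x607cdf25

Subtract column by column in base 16:
  f-a → 5
  3-1 → 2
  e-f → f (borrow)
  d-f-1 → d (borrow)
  7-a-1 → c (borrow)
  2-a-1 → 7 (borrow)
  d-c-1 → 0
  2-c → 6 (borrow)
  1-0-1 → 0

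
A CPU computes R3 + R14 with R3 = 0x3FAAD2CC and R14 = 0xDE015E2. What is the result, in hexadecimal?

Add column by column in base 16, right to left:
  C+2 = E
  C+E = A carry 1
  2+5+1 = 8
  D+1 = E
  A+0 = A
  A+E = 8 carry 1
  F+D+1 = D carry 1
  3+0+1 = 4

0x4D8AE8AE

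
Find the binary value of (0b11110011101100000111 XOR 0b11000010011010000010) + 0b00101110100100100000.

0b1100000011010100101

First 0b11110011101100000111 XOR 0b11000010011010000010 = 0b00110001110110000101.
Add column by column in base 2, right to left:
  1+0 = 1
  0+0 = 0
  1+0 = 1
  0+0 = 0
  0+0 = 0
  0+1 = 1
  0+0 = 0
  1+0 = 1
  1+1 = 0 carry 1
  0+0+1 = 1
  1+0 = 1
  1+1 = 0 carry 1
  1+0+1 = 0 carry 1
  0+1+1 = 0 carry 1
  0+1+1 = 0 carry 1
  0+1+1 = 0 carry 1
  1+0+1 = 0 carry 1
  1+1+1 = 1 carry 1
  final carry 1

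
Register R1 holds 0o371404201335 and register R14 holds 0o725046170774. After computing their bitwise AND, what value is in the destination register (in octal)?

0o321004000334

AND each oct digit independently (no carries):
  3&7=3, 7&2=2, 1&5=1, 4&0=0, 0&4=0, 4&6=4, 2&1=0, 0&7=0, 1&0=0, 3&7=3, 3&7=3, 5&4=4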